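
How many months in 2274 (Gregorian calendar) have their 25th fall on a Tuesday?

1

Check the 25th of each month of 2274: Jan 25: Sun, Feb 25: Wed, Mar 25: Wed, Apr 25: Sat, May 25: Mon, Jun 25: Thu, Jul 25: Sat, Aug 25: Tue, Sep 25: Fri, Oct 25: Sun, Nov 25: Wed, Dec 25: Fri.
Tuesday occurs in August — 1 month.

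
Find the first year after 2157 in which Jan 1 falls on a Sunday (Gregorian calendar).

2158

Jan 1 advances by 2 weekdays after a leap year and by 1 after a common year.
2157: Jan 1 is Saturday.
2158: Sunday
2158 begins on a Sunday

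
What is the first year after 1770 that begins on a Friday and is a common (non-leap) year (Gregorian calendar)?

1773

Jan 1 advances by 2 weekdays after a leap year and by 1 after a common year.
1770: Jan 1 is Monday.
1771: Tuesday
1772: Wednesday (leap)
1773: Friday
1773 begins on a Friday and is a common year.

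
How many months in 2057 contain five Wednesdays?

4

A month of length L has five Wednesdays iff its first Wednesday is on day ≤ L−28 (so day 1–3 in a 31-day month, 1–2 in a 30-day month, day 1 in a leap February).
Checking each month of 2057: Jan starts Mon (31d) ✓; Feb starts Thu (28d); Mar starts Thu (31d); Apr starts Sun (30d); May starts Tue (31d) ✓; Jun starts Fri (30d); Jul starts Sun (31d); Aug starts Wed (31d) ✓; Sep starts Sat (30d); Oct starts Mon (31d) ✓; Nov starts Thu (30d); Dec starts Sat (31d).
Five-Wednesday months: January, May, August, October → 4.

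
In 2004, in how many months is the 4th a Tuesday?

1

Check the 4th of each month of 2004: Jan 4: Sun, Feb 4: Wed, Mar 4: Thu, Apr 4: Sun, May 4: Tue, Jun 4: Fri, Jul 4: Sun, Aug 4: Wed, Sep 4: Sat, Oct 4: Mon, Nov 4: Thu, Dec 4: Sat.
Tuesday occurs in May — 1 month.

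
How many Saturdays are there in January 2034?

January 2034 has 31 days and begins on Sunday.
The first Saturday is January 7.
Saturdays fall on 7, 14, 21, 28 — that's 4.

4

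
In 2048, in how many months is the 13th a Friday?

2

Check the 13th of each month of 2048: Jan 13: Mon, Feb 13: Thu, Mar 13: Fri, Apr 13: Mon, May 13: Wed, Jun 13: Sat, Jul 13: Mon, Aug 13: Thu, Sep 13: Sun, Oct 13: Tue, Nov 13: Fri, Dec 13: Sun.
Friday occurs in March, November — 2 months.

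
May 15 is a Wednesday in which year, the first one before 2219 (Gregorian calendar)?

2216

From one year to the next, a fixed date's weekday advances by 1, or by 2 when a Feb 29 lies between the two dates.
2219: May 15 is Saturday.
2218: Friday (−1)
2217: Thursday (−1)
2216: Wednesday (−1)
May 15 falls on a Wednesday in 2216.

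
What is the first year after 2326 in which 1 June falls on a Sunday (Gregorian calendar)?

2330

From one year to the next, a fixed date's weekday advances by 1, or by 2 when a Feb 29 lies between the two dates.
2326: June 1 is Tuesday.
2327: Wednesday (+1)
2328: Friday (+2)
2329: Saturday (+1)
2330: Sunday (+1)
1 June falls on a Sunday in 2330.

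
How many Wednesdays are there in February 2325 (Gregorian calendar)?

February 2325 has 28 days and begins on Sunday.
The first Wednesday is February 4.
Wednesdays fall on 4, 11, 18, 25 — that's 4.

4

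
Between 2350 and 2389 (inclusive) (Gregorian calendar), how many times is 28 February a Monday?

5

Track 28 February's weekday year by year (advancing +1, or +2 across a Feb 29):
  2350: Tue  2351: Wed (+1)  2352: Thu (+1)  2353: Sat (+2)  2354: Sun (+1)
  2355: Mon (+1) ✓  2356: Tue (+1)  2357: Thu (+2)  2358: Fri (+1)  2359: Sat (+1)
  2360: Sun (+1)  2361: Tue (+2)  2362: Wed (+1)  2363: Thu (+1)  … (12 more years) …
  2376: Sat (+1)  2377: Mon (+2) ✓  2378: Tue (+1)  2379: Wed (+1)  2380: Thu (+1)
  2381: Sat (+2)  2382: Sun (+1)  2383: Mon (+1) ✓  2384: Tue (+1)  2385: Thu (+2)
  2386: Fri (+1)  2387: Sat (+1)  2388: Sun (+1)  2389: Tue (+2)
Monday years: 2355, 2366, 2372, 2377, 2383 — 5 in total.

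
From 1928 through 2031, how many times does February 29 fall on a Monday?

Leap years in 1928–2031: 26 of them.
Feb 29 weekday advances by 5 (mod 7) from one leap year to the next four years later (or differs when a century non-leap intervenes).
Leap-day weekdays: 1928:Wed 1932:Mon✓ 1936:Sat 1940:Thu 1944:Tue 1948:Sun 1952:Fri 1956:Wed 1960:Mon✓ 1964:Sat 1968:Thu 1972:Tue 1976:Sun 1980:Fri 1984:Wed 1988:Mon✓ 1992:Sat 1996:Thu 2000:Tue 2004:Sun 2008:Fri 2012:Wed 2016:Mon✓ 2020:Sat 2024:Thu 2028:Tue
Monday: 1932, 1960, 1988, 2016 → 4.

4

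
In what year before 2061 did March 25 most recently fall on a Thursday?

2060

From one year to the next, a fixed date's weekday advances by 1, or by 2 when a Feb 29 lies between the two dates.
2061: March 25 is Friday.
2060: Thursday (−1)
March 25 falls on a Thursday in 2060.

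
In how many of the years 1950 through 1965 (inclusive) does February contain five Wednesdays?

1

February has 28 days (29 in leap years); it has five Wednesdays when Wednesday falls among the first (month-length − 28) days — i.e. when February 1 is Wednesday in a leap year (never in a common year).
February 1 by year: 1950:Wed 1951:Thu 1952:Fri 1953:Sun 1954:Mon 1955:Tue 1956:Wed✓ 1957:Fri 1958:Sat 1959:Sun 1960:Mon 1961:Wed 1962:Thu 1963:Fri 1964:Sat 1965:Mon
Years with five Wednesdays: 1956 → 1.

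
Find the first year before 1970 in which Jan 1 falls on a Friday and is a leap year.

Jan 1 advances by 2 weekdays after a leap year and by 1 after a common year.
1970: Jan 1 is Thursday.
1969: Wednesday
1968: Monday (leap)
1967: Sunday
1966: Saturday
1965: Friday
1964: Wednesday (leap)
1963: Tuesday
1962: Monday
1961: Sunday
1960: Friday (leap)
1960 begins on a Friday and is a leap year.

1960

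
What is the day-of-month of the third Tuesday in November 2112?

November 1, 2112 is a Tuesday, so the first Tuesday is the 1st.
The third Tuesday is 1 + 14 = 15.

15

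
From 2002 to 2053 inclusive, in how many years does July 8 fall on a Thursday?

7

Track July 8's weekday year by year (advancing +1, or +2 across a Feb 29):
  2002: Mon  2003: Tue (+1)  2004: Thu (+2) ✓  2005: Fri (+1)  2006: Sat (+1)
  2007: Sun (+1)  2008: Tue (+2)  2009: Wed (+1)  2010: Thu (+1) ✓  2011: Fri (+1)
  2012: Sun (+2)  2013: Mon (+1)  2014: Tue (+1)  2015: Wed (+1)  … (24 more years) …
  2040: Sun (+2)  2041: Mon (+1)  2042: Tue (+1)  2043: Wed (+1)  2044: Fri (+2)
  2045: Sat (+1)  2046: Sun (+1)  2047: Mon (+1)  2048: Wed (+2)  2049: Thu (+1) ✓
  2050: Fri (+1)  2051: Sat (+1)  2052: Mon (+2)  2053: Tue (+1)
Thursday years: 2004, 2010, 2021, 2027, 2032, 2038, 2049 — 7 in total.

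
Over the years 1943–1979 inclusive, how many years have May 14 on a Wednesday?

Track May 14's weekday year by year (advancing +1, or +2 across a Feb 29):
  1943: Fri  1944: Sun (+2)  1945: Mon (+1)  1946: Tue (+1)  1947: Wed (+1) ✓
  1948: Fri (+2)  1949: Sat (+1)  1950: Sun (+1)  1951: Mon (+1)  1952: Wed (+2) ✓
  1953: Thu (+1)  1954: Fri (+1)  1955: Sat (+1)  1956: Mon (+2)  … (9 more years) …
  1966: Sat (+1)  1967: Sun (+1)  1968: Tue (+2)  1969: Wed (+1) ✓  1970: Thu (+1)
  1971: Fri (+1)  1972: Sun (+2)  1973: Mon (+1)  1974: Tue (+1)  1975: Wed (+1) ✓
  1976: Fri (+2)  1977: Sat (+1)  1978: Sun (+1)  1979: Mon (+1)
Wednesday years: 1947, 1952, 1958, 1969, 1975 — 5 in total.

5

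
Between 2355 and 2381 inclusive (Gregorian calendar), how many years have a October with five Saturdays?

October has 31 days; it has five Saturdays when Saturday falls among the first (month-length − 28) days — i.e. when October 1 is one of Saturday/Friday/Thursday.
October 1 by year: 2355:Sat✓ 2356:Mon 2357:Tue 2358:Wed 2359:Thu✓ 2360:Sat✓ 2361:Sun 2362:Mon 2363:Tue 2364:Thu✓ 2365:Fri✓ 2366:Sat✓ 2367:Sun 2368:Tue 2369:Wed 2370:Thu✓ 2371:Fri✓ 2372:Sun 2373:Mon 2374:Tue 2375:Wed 2376:Fri✓ 2377:Sat✓ 2378:Sun 2379:Mon 2380:Wed 2381:Thu✓
Years with five Saturdays: 2355, 2359, 2360, 2364, 2365, 2366, 2370, 2371, 2376, 2377, 2381 → 11.

11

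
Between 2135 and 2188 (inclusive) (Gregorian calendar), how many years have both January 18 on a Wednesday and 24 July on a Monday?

Check each year's weekday for January 18 and 24 July:
  2135: Tue/Sun  2136: Wed/Tue  2137: Fri/Wed  2138: Sat/Thu  2139: Sun/Fri  2140: Mon/Sun  2141: Wed/Mon ✓  2142: Thu/Tue  2143: Fri/Wed  2144: Sat/Fri  2145: Mon/Sat  2146: Tue/Sun  2147: Wed/Mon ✓  2148: Thu/Wed  …(26 more)…  2175: Wed/Mon ✓  2176: Thu/Wed  2177: Sat/Thu  2178: Sun/Fri  2179: Mon/Sat  2180: Tue/Mon  2181: Thu/Tue  2182: Fri/Wed  2183: Sat/Thu  2184: Sun/Sat  2185: Tue/Sun  2186: Wed/Mon ✓  2187: Thu/Tue  2188: Fri/Thu
Both conditions hold in: 2141, 2147, 2158, 2169, 2175, 2186 — 6.

6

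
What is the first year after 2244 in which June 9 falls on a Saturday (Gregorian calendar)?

2249

From one year to the next, a fixed date's weekday advances by 1, or by 2 when a Feb 29 lies between the two dates.
2244: June 9 is Sunday.
2245: Monday (+1)
2246: Tuesday (+1)
2247: Wednesday (+1)
2248: Friday (+2)
2249: Saturday (+1)
June 9 falls on a Saturday in 2249.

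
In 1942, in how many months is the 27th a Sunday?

Check the 27th of each month of 1942: Jan 27: Tue, Feb 27: Fri, Mar 27: Fri, Apr 27: Mon, May 27: Wed, Jun 27: Sat, Jul 27: Mon, Aug 27: Thu, Sep 27: Sun, Oct 27: Tue, Nov 27: Fri, Dec 27: Sun.
Sunday occurs in September, December — 2 months.

2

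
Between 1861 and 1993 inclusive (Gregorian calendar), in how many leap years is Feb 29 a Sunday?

Leap years in 1861–1993: 32 of them.
Feb 29 weekday advances by 5 (mod 7) from one leap year to the next four years later (or differs when a century non-leap intervenes).
Leap-day weekdays: 1864:Mon 1868:Sat 1872:Thu 1876:Tue 1880:Sun✓ 1884:Fri 1888:Wed 1892:Mon 1896:Sat 1904:Mon 1908:Sat 1912:Thu 1916:Tue …(6 more)… 1944:Tue 1948:Sun✓ 1952:Fri 1956:Wed 1960:Mon 1964:Sat 1968:Thu 1972:Tue 1976:Sun✓ 1980:Fri 1984:Wed 1988:Mon 1992:Sat
Sunday: 1880, 1920, 1948, 1976 → 4.

4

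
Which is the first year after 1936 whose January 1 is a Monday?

Jan 1 advances by 2 weekdays after a leap year and by 1 after a common year.
1936: Jan 1 is Wednesday (leap).
1937: Friday
1938: Saturday
1939: Sunday
1940: Monday (leap)
1940 begins on a Monday

1940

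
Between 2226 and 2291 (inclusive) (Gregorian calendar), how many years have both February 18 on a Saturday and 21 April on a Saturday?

3

Check each year's weekday for February 18 and 21 April:
  2226: Sat/Fri  2227: Sun/Sat  2228: Mon/Mon  2229: Wed/Tue  2230: Thu/Wed  2231: Fri/Thu  2232: Sat/Sat ✓  2233: Mon/Sun  2234: Tue/Mon  2235: Wed/Tue  2236: Thu/Thu  2237: Sat/Fri  2238: Sun/Sat  2239: Mon/Sun  …(38 more)…  2278: Mon/Sun  2279: Tue/Mon  2280: Wed/Wed  2281: Fri/Thu  2282: Sat/Fri  2283: Sun/Sat  2284: Mon/Mon  2285: Wed/Tue  2286: Thu/Wed  2287: Fri/Thu  2288: Sat/Sat ✓  2289: Mon/Sun  2290: Tue/Mon  2291: Wed/Tue
Both conditions hold in: 2232, 2260, 2288 — 3.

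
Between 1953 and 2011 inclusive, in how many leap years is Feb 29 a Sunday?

Leap years in 1953–2011: 14 of them.
Feb 29 weekday advances by 5 (mod 7) from one leap year to the next four years later (or differs when a century non-leap intervenes).
Leap-day weekdays: 1956:Wed 1960:Mon 1964:Sat 1968:Thu 1972:Tue 1976:Sun✓ 1980:Fri 1984:Wed 1988:Mon 1992:Sat 1996:Thu 2000:Tue 2004:Sun✓ 2008:Fri
Sunday: 1976, 2004 → 2.

2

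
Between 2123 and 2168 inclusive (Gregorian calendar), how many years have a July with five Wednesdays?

19

July has 31 days; it has five Wednesdays when Wednesday falls among the first (month-length − 28) days — i.e. when July 1 is one of Wednesday/Tuesday/Monday.
July 1 by year: 2123:Thu 2124:Sat 2125:Sun 2126:Mon✓ 2127:Tue✓ 2128:Thu 2129:Fri 2130:Sat 2131:Sun 2132:Tue✓ 2133:Wed✓ 2134:Thu 2135:Fri 2136:Sun 2137:Mon✓ …(16 more)… 2154:Mon✓ 2155:Tue✓ 2156:Thu 2157:Fri 2158:Sat 2159:Sun 2160:Tue✓ 2161:Wed✓ 2162:Thu 2163:Fri 2164:Sun 2165:Mon✓ 2166:Tue✓ 2167:Wed✓ 2168:Fri
Years with five Wednesdays: 2126, 2127, 2132, 2133, 2137, 2138, 2139, 2143, 2144, 2148, 2149, 2150, 2154, 2155, 2160, 2161, 2165, 2166, 2167 → 19.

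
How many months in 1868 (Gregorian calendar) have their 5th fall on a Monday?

Check the 5th of each month of 1868: Jan 5: Sun, Feb 5: Wed, Mar 5: Thu, Apr 5: Sun, May 5: Tue, Jun 5: Fri, Jul 5: Sun, Aug 5: Wed, Sep 5: Sat, Oct 5: Mon, Nov 5: Thu, Dec 5: Sat.
Monday occurs in October — 1 month.

1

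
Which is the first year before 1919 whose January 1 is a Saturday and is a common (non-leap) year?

Jan 1 advances by 2 weekdays after a leap year and by 1 after a common year.
1919: Jan 1 is Wednesday.
1918: Tuesday
1917: Monday
1916: Saturday (leap)
1915: Friday
1914: Thursday
1913: Wednesday
1912: Monday (leap)
1911: Sunday
1910: Saturday
1910 begins on a Saturday and is a common year.

1910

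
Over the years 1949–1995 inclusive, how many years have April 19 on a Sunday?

7

Track April 19's weekday year by year (advancing +1, or +2 across a Feb 29):
  1949: Tue  1950: Wed (+1)  1951: Thu (+1)  1952: Sat (+2)  1953: Sun (+1) ✓
  1954: Mon (+1)  1955: Tue (+1)  1956: Thu (+2)  1957: Fri (+1)  1958: Sat (+1)
  1959: Sun (+1) ✓  1960: Tue (+2)  1961: Wed (+1)  1962: Thu (+1)  … (19 more years) …
  1982: Mon (+1)  1983: Tue (+1)  1984: Thu (+2)  1985: Fri (+1)  1986: Sat (+1)
  1987: Sun (+1) ✓  1988: Tue (+2)  1989: Wed (+1)  1990: Thu (+1)  1991: Fri (+1)
  1992: Sun (+2) ✓  1993: Mon (+1)  1994: Tue (+1)  1995: Wed (+1)
Sunday years: 1953, 1959, 1964, 1970, 1981, 1987, 1992 — 7 in total.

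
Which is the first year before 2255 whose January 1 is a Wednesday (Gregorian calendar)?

2251

Jan 1 advances by 2 weekdays after a leap year and by 1 after a common year.
2255: Jan 1 is Monday.
2254: Sunday
2253: Saturday
2252: Thursday (leap)
2251: Wednesday
2251 begins on a Wednesday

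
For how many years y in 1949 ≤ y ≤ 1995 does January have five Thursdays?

January has 31 days; it has five Thursdays when Thursday falls among the first (month-length − 28) days — i.e. when January 1 is one of Thursday/Wednesday/Tuesday.
January 1 by year: 1949:Sat 1950:Sun 1951:Mon 1952:Tue✓ 1953:Thu✓ 1954:Fri 1955:Sat 1956:Sun 1957:Tue✓ 1958:Wed✓ 1959:Thu✓ 1960:Fri 1961:Sun 1962:Mon 1963:Tue✓ …(17 more)… 1981:Thu✓ 1982:Fri 1983:Sat 1984:Sun 1985:Tue✓ 1986:Wed✓ 1987:Thu✓ 1988:Fri 1989:Sun 1990:Mon 1991:Tue✓ 1992:Wed✓ 1993:Fri 1994:Sat 1995:Sun
Years with five Thursdays: 1952, 1953, 1957, 1958, 1959, 1963, 1964, 1969, 1970, 1974, 1975, 1976, 1980, 1981, 1985, 1986, 1987, 1991, 1992 → 19.

19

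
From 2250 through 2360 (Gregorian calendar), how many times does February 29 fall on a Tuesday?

Leap years in 2250–2360: 27 of them.
Feb 29 weekday advances by 5 (mod 7) from one leap year to the next four years later (or differs when a century non-leap intervenes).
Leap-day weekdays: 2252:Sun 2256:Fri 2260:Wed 2264:Mon 2268:Sat 2272:Thu 2276:Tue✓ 2280:Sun 2284:Fri 2288:Wed 2292:Mon 2296:Sat 2304:Mon 2308:Sat 2312:Thu 2316:Tue✓ 2320:Sun 2324:Fri 2328:Wed 2332:Mon 2336:Sat 2340:Thu 2344:Tue✓ 2348:Sun 2352:Fri 2356:Wed 2360:Mon
Tuesday: 2276, 2316, 2344 → 3.

3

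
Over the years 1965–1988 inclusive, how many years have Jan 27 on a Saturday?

3

Track Jan 27's weekday year by year (advancing +1, or +2 across a Feb 29):
  1965: Wed  1966: Thu (+1)  1967: Fri (+1)  1968: Sat (+1) ✓  1969: Mon (+2)
  1970: Tue (+1)  1971: Wed (+1)  1972: Thu (+1)  1973: Sat (+2) ✓  1974: Sun (+1)
  1975: Mon (+1)  1976: Tue (+1)  1977: Thu (+2)  1978: Fri (+1)  1979: Sat (+1) ✓
  1980: Sun (+1)  1981: Tue (+2)  1982: Wed (+1)  1983: Thu (+1)  1984: Fri (+1)
  1985: Sun (+2)  1986: Mon (+1)  1987: Tue (+1)  1988: Wed (+1)
Saturday years: 1968, 1973, 1979 — 3 in total.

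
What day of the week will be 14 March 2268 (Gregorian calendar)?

January 1, 2268 is a Wednesday.
March 14 is day 74 of the year, i.e. 73 days after Jan 1.
73 mod 7 = 3, so advance 3 weekdays from Wednesday: Saturday.

Saturday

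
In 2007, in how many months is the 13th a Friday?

2

Check the 13th of each month of 2007: Jan 13: Sat, Feb 13: Tue, Mar 13: Tue, Apr 13: Fri, May 13: Sun, Jun 13: Wed, Jul 13: Fri, Aug 13: Mon, Sep 13: Thu, Oct 13: Sat, Nov 13: Tue, Dec 13: Thu.
Friday occurs in April, July — 2 months.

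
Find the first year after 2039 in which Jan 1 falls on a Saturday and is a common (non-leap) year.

Jan 1 advances by 2 weekdays after a leap year and by 1 after a common year.
2039: Jan 1 is Saturday.
2040: Sunday (leap)
2041: Tuesday
2042: Wednesday
2043: Thursday
2044: Friday (leap)
2045: Sunday
2046: Monday
2047: Tuesday
2048: Wednesday (leap)
2049: Friday
2050: Saturday
2050 begins on a Saturday and is a common year.

2050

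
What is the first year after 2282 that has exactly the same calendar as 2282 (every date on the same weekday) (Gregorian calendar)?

Two years share a calendar iff Jan 1 falls on the same weekday and both are leap or both are common. 2282: Jan 1 is Sunday, common year.
2283: Jan 1 Monday, common
2284: Jan 1 Tuesday, leap
2285: Jan 1 Thursday, common
2286: Jan 1 Friday, common
2287: Jan 1 Saturday, common
2288: Jan 1 Sunday, leap
2289: Jan 1 Tuesday, common
2290: Jan 1 Wednesday, common
2291: Jan 1 Thursday, common
2292: Jan 1 Friday, leap
2293: Jan 1 Sunday, common
2293 matches on both conditions.

2293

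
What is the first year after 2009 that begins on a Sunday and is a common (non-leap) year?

Jan 1 advances by 2 weekdays after a leap year and by 1 after a common year.
2009: Jan 1 is Thursday.
2010: Friday
2011: Saturday
2012: Sunday (leap)
2013: Tuesday
2014: Wednesday
2015: Thursday
2016: Friday (leap)
2017: Sunday
2017 begins on a Sunday and is a common year.

2017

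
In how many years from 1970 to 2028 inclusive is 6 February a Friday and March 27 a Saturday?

Check each year's weekday for 6 February and March 27:
  1970: Fri/Fri  1971: Sat/Sat  1972: Sun/Mon  1973: Tue/Tue  1974: Wed/Wed  1975: Thu/Thu  1976: Fri/Sat ✓  1977: Sun/Sun  1978: Mon/Mon  1979: Tue/Tue  1980: Wed/Thu  1981: Fri/Fri  1982: Sat/Sat  1983: Sun/Sun  …(31 more)…  2015: Fri/Fri  2016: Sat/Sun  2017: Mon/Mon  2018: Tue/Tue  2019: Wed/Wed  2020: Thu/Fri  2021: Sat/Sat  2022: Sun/Sun  2023: Mon/Mon  2024: Tue/Wed  2025: Thu/Thu  2026: Fri/Fri  2027: Sat/Sat  2028: Sun/Mon
Both conditions hold in: 1976, 2004 — 2.

2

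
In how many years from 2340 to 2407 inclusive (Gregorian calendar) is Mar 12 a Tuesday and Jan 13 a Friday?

Check each year's weekday for Mar 12 and Jan 13:
  2340: Tue/Sat  2341: Wed/Mon  2342: Thu/Tue  2343: Fri/Wed  2344: Sun/Thu  2345: Mon/Sat  2346: Tue/Sun  2347: Wed/Mon  2348: Fri/Tue  2349: Sat/Thu  2350: Sun/Fri  2351: Mon/Sat  2352: Wed/Sun  2353: Thu/Tue  …(40 more)…  2394: Sat/Thu  2395: Sun/Fri  2396: Tue/Sat  2397: Wed/Mon  2398: Thu/Tue  2399: Fri/Wed  2400: Sun/Thu  2401: Mon/Sat  2402: Tue/Sun  2403: Wed/Mon  2404: Fri/Tue  2405: Sat/Thu  2406: Sun/Fri  2407: Mon/Sat
Both conditions hold in: no year — 0.

0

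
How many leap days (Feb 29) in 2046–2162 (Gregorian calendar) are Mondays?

Leap years in 2046–2162: 28 of them.
Feb 29 weekday advances by 5 (mod 7) from one leap year to the next four years later (or differs when a century non-leap intervenes).
Leap-day weekdays: 2048:Sat 2052:Thu 2056:Tue 2060:Sun 2064:Fri 2068:Wed 2072:Mon✓ 2076:Sat 2080:Thu 2084:Tue 2088:Sun 2092:Fri 2096:Wed 2104:Fri 2108:Wed 2112:Mon✓ 2116:Sat 2120:Thu 2124:Tue 2128:Sun 2132:Fri 2136:Wed 2140:Mon✓ 2144:Sat 2148:Thu 2152:Tue 2156:Sun 2160:Fri
Monday: 2072, 2112, 2140 → 3.

3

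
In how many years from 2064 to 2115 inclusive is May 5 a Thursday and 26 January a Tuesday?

Check each year's weekday for May 5 and 26 January:
  2064: Mon/Sat  2065: Tue/Mon  2066: Wed/Tue  2067: Thu/Wed  2068: Sat/Thu  2069: Sun/Sat  2070: Mon/Sun  2071: Tue/Mon  2072: Thu/Tue ✓  2073: Fri/Thu  2074: Sat/Fri  2075: Sun/Sat  2076: Tue/Sun  2077: Wed/Tue  …(24 more)…  2102: Fri/Thu  2103: Sat/Fri  2104: Mon/Sat  2105: Tue/Mon  2106: Wed/Tue  2107: Thu/Wed  2108: Sat/Thu  2109: Sun/Sat  2110: Mon/Sun  2111: Tue/Mon  2112: Thu/Tue ✓  2113: Fri/Thu  2114: Sat/Fri  2115: Sun/Sat
Both conditions hold in: 2072, 2112 — 2.

2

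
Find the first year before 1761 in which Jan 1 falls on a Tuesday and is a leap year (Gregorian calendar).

Jan 1 advances by 2 weekdays after a leap year and by 1 after a common year.
1761: Jan 1 is Thursday.
1760: Tuesday (leap)
1760 begins on a Tuesday and is a leap year.

1760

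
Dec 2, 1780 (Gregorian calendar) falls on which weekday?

January 1, 1780 is a Saturday.
December 2 is day 337 of the year, i.e. 336 days after Jan 1.
336 mod 7 = 0, so advance 0 weekdays from Saturday: Saturday.

Saturday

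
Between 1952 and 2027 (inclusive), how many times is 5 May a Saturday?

Track 5 May's weekday year by year (advancing +1, or +2 across a Feb 29):
  1952: Mon  1953: Tue (+1)  1954: Wed (+1)  1955: Thu (+1)  1956: Sat (+2) ✓
  1957: Sun (+1)  1958: Mon (+1)  1959: Tue (+1)  1960: Thu (+2)  1961: Fri (+1)
  1962: Sat (+1) ✓  1963: Sun (+1)  1964: Tue (+2)  1965: Wed (+1)  … (48 more years) …
  2014: Mon (+1)  2015: Tue (+1)  2016: Thu (+2)  2017: Fri (+1)  2018: Sat (+1) ✓
  2019: Sun (+1)  2020: Tue (+2)  2021: Wed (+1)  2022: Thu (+1)  2023: Fri (+1)
  2024: Sun (+2)  2025: Mon (+1)  2026: Tue (+1)  2027: Wed (+1)
Saturday years: 1956, 1962, 1973, 1979, 1984, 1990, 2001, 2007, 2012, 2018 — 10 in total.

10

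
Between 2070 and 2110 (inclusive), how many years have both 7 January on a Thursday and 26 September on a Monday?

1

Check each year's weekday for 7 January and 26 September:
  2070: Tue/Fri  2071: Wed/Sat  2072: Thu/Mon ✓  2073: Sat/Tue  2074: Sun/Wed  2075: Mon/Thu  2076: Tue/Sat  2077: Thu/Sun  2078: Fri/Mon  2079: Sat/Tue  2080: Sun/Thu  2081: Tue/Fri  2082: Wed/Sat  2083: Thu/Sun  …(13 more)…  2097: Mon/Thu  2098: Tue/Fri  2099: Wed/Sat  2100: Thu/Sun  2101: Fri/Mon  2102: Sat/Tue  2103: Sun/Wed  2104: Mon/Fri  2105: Wed/Sat  2106: Thu/Sun  2107: Fri/Mon  2108: Sat/Wed  2109: Mon/Thu  2110: Tue/Fri
Both conditions hold in: 2072 — 1.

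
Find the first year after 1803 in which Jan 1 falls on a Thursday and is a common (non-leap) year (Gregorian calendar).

Jan 1 advances by 2 weekdays after a leap year and by 1 after a common year.
1803: Jan 1 is Saturday.
1804: Sunday (leap)
1805: Tuesday
1806: Wednesday
1807: Thursday
1807 begins on a Thursday and is a common year.

1807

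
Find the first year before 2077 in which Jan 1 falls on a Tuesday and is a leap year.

2064

Jan 1 advances by 2 weekdays after a leap year and by 1 after a common year.
2077: Jan 1 is Friday.
2076: Wednesday (leap)
2075: Tuesday
2074: Monday
2073: Sunday
2072: Friday (leap)
2071: Thursday
2070: Wednesday
2069: Tuesday
2068: Sunday (leap)
2067: Saturday
2066: Friday
2065: Thursday
2064: Tuesday (leap)
2064 begins on a Tuesday and is a leap year.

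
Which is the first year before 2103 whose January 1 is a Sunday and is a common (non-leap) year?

Jan 1 advances by 2 weekdays after a leap year and by 1 after a common year.
2103: Jan 1 is Monday.
2102: Sunday
2102 begins on a Sunday and is a common year.

2102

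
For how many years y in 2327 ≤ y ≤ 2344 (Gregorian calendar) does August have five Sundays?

August has 31 days; it has five Sundays when Sunday falls among the first (month-length − 28) days — i.e. when August 1 is one of Sunday/Saturday/Friday.
August 1 by year: 2327:Mon 2328:Wed 2329:Thu 2330:Fri✓ 2331:Sat✓ 2332:Mon 2333:Tue 2334:Wed 2335:Thu 2336:Sat✓ 2337:Sun✓ 2338:Mon 2339:Tue 2340:Thu 2341:Fri✓ 2342:Sat✓ 2343:Sun✓ 2344:Tue
Years with five Sundays: 2330, 2331, 2336, 2337, 2341, 2342, 2343 → 7.

7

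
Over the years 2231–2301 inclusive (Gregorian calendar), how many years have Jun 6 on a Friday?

Track Jun 6's weekday year by year (advancing +1, or +2 across a Feb 29):
  2231: Mon  2232: Wed (+2)  2233: Thu (+1)  2234: Fri (+1) ✓  2235: Sat (+1)
  2236: Mon (+2)  2237: Tue (+1)  2238: Wed (+1)  2239: Thu (+1)  2240: Sat (+2)
  2241: Sun (+1)  2242: Mon (+1)  2243: Tue (+1)  2244: Thu (+2)  … (43 more years) …
  2288: Wed (+2)  2289: Thu (+1)  2290: Fri (+1) ✓  2291: Sat (+1)  2292: Mon (+2)
  2293: Tue (+1)  2294: Wed (+1)  2295: Thu (+1)  2296: Sat (+2)  2297: Sun (+1)
  2298: Mon (+1)  2299: Tue (+1)  2300: Wed (+1)  2301: Thu (+1)
Friday years: 2234, 2245, 2251, 2256, 2262, 2273, 2279, 2284, 2290 — 9 in total.

9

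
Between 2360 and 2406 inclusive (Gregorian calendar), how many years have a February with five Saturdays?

2

February has 28 days (29 in leap years); it has five Saturdays when Saturday falls among the first (month-length − 28) days — i.e. when February 1 is Saturday in a leap year (never in a common year).
February 1 by year: 2360:Mon 2361:Wed 2362:Thu 2363:Fri 2364:Sat✓ 2365:Mon 2366:Tue 2367:Wed 2368:Thu 2369:Sat 2370:Sun 2371:Mon 2372:Tue 2373:Thu 2374:Fri …(17 more)… 2392:Sat✓ 2393:Mon 2394:Tue 2395:Wed 2396:Thu 2397:Sat 2398:Sun 2399:Mon 2400:Tue 2401:Thu 2402:Fri 2403:Sat 2404:Sun 2405:Tue 2406:Wed
Years with five Saturdays: 2364, 2392 → 2.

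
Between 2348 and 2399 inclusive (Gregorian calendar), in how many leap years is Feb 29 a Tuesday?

Leap years in 2348–2399: 13 of them.
Feb 29 weekday advances by 5 (mod 7) from one leap year to the next four years later (or differs when a century non-leap intervenes).
Leap-day weekdays: 2348:Sun 2352:Fri 2356:Wed 2360:Mon 2364:Sat 2368:Thu 2372:Tue✓ 2376:Sun 2380:Fri 2384:Wed 2388:Mon 2392:Sat 2396:Thu
Tuesday: 2372 → 1.

1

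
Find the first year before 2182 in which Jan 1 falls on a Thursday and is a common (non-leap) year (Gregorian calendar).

Jan 1 advances by 2 weekdays after a leap year and by 1 after a common year.
2182: Jan 1 is Tuesday.
2181: Monday
2180: Saturday (leap)
2179: Friday
2178: Thursday
2178 begins on a Thursday and is a common year.

2178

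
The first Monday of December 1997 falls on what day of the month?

December 1, 1997 is a Monday, so the first Monday is the 1st.
The first Monday is 1 + 0 = 1.

1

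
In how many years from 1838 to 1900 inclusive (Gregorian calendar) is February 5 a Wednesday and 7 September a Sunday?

Check each year's weekday for February 5 and 7 September:
  1838: Mon/Fri  1839: Tue/Sat  1840: Wed/Mon  1841: Fri/Tue  1842: Sat/Wed  1843: Sun/Thu  1844: Mon/Sat  1845: Wed/Sun ✓  1846: Thu/Mon  1847: Fri/Tue  1848: Sat/Thu  1849: Mon/Fri  1850: Tue/Sat  1851: Wed/Sun ✓  …(35 more)…  1887: Sat/Wed  1888: Sun/Fri  1889: Tue/Sat  1890: Wed/Sun ✓  1891: Thu/Mon  1892: Fri/Wed  1893: Sun/Thu  1894: Mon/Fri  1895: Tue/Sat  1896: Wed/Mon  1897: Fri/Tue  1898: Sat/Wed  1899: Sun/Thu  1900: Mon/Fri
Both conditions hold in: 1845, 1851, 1862, 1873, 1879, 1890 — 6.

6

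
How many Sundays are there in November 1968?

4

November 1968 has 30 days and begins on Friday.
The first Sunday is November 3.
Sundays fall on 3, 10, 17, 24 — that's 4.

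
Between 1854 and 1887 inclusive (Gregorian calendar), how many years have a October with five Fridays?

15

October has 31 days; it has five Fridays when Friday falls among the first (month-length − 28) days — i.e. when October 1 is one of Friday/Thursday/Wednesday.
October 1 by year: 1854:Sun 1855:Mon 1856:Wed✓ 1857:Thu✓ 1858:Fri✓ 1859:Sat 1860:Mon 1861:Tue 1862:Wed✓ 1863:Thu✓ 1864:Sat 1865:Sun 1866:Mon 1867:Tue 1868:Thu✓ …(4 more)… 1873:Wed✓ 1874:Thu✓ 1875:Fri✓ 1876:Sun 1877:Mon 1878:Tue 1879:Wed✓ 1880:Fri✓ 1881:Sat 1882:Sun 1883:Mon 1884:Wed✓ 1885:Thu✓ 1886:Fri✓ 1887:Sat
Years with five Fridays: 1856, 1857, 1858, 1862, 1863, 1868, 1869, 1873, 1874, 1875, 1879, 1880, 1884, 1885, 1886 → 15.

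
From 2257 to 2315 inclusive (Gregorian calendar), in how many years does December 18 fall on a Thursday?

Track December 18's weekday year by year (advancing +1, or +2 across a Feb 29):
  2257: Fri  2258: Sat (+1)  2259: Sun (+1)  2260: Tue (+2)  2261: Wed (+1)
  2262: Thu (+1) ✓  2263: Fri (+1)  2264: Sun (+2)  2265: Mon (+1)  2266: Tue (+1)
  2267: Wed (+1)  2268: Fri (+2)  2269: Sat (+1)  2270: Sun (+1)  … (31 more years) …
  2302: Thu (+1) ✓  2303: Fri (+1)  2304: Sun (+2)  2305: Mon (+1)  2306: Tue (+1)
  2307: Wed (+1)  2308: Fri (+2)  2309: Sat (+1)  2310: Sun (+1)  2311: Mon (+1)
  2312: Wed (+2)  2313: Thu (+1) ✓  2314: Fri (+1)  2315: Sat (+1)
Thursday years: 2262, 2273, 2279, 2284, 2290, 2302, 2313 — 7 in total.

7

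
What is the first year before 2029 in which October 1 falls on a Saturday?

From one year to the next, a fixed date's weekday advances by 1, or by 2 when a Feb 29 lies between the two dates.
2029: October 1 is Monday.
2028: Sunday (−1)
2027: Friday (−2)
2026: Thursday (−1)
2025: Wednesday (−1)
2024: Tuesday (−1)
2023: Sunday (−2)
2022: Saturday (−1)
October 1 falls on a Saturday in 2022.

2022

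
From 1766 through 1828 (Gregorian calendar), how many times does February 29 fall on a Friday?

2

Leap years in 1766–1828: 15 of them.
Feb 29 weekday advances by 5 (mod 7) from one leap year to the next four years later (or differs when a century non-leap intervenes).
Leap-day weekdays: 1768:Mon 1772:Sat 1776:Thu 1780:Tue 1784:Sun 1788:Fri✓ 1792:Wed 1796:Mon 1804:Wed 1808:Mon 1812:Sat 1816:Thu 1820:Tue 1824:Sun 1828:Fri✓
Friday: 1788, 1828 → 2.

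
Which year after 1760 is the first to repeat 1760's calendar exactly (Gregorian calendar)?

Two years share a calendar iff Jan 1 falls on the same weekday and both are leap or both are common. 1760: Jan 1 is Tuesday, leap year.
1761: Jan 1 Thursday, common
1762: Jan 1 Friday, common
1763: Jan 1 Saturday, common
1764: Jan 1 Sunday, leap
1765: Jan 1 Tuesday, common
1766: Jan 1 Wednesday, common
1767: Jan 1 Thursday, common
1768: Jan 1 Friday, leap
1769: Jan 1 Sunday, common
1770: Jan 1 Monday, common
1771: Jan 1 Tuesday, common
1772: Jan 1 Wednesday, leap
1773: Jan 1 Friday, common
1774: Jan 1 Saturday, common
1775: Jan 1 Sunday, common
1776: Jan 1 Monday, leap
1777: Jan 1 Wednesday, common
1778: Jan 1 Thursday, common
1779: Jan 1 Friday, common
1780: Jan 1 Saturday, leap
1781: Jan 1 Monday, common
1782: Jan 1 Tuesday, common
1783: Jan 1 Wednesday, common
1784: Jan 1 Thursday, leap
1785: Jan 1 Saturday, common
1786: Jan 1 Sunday, common
1787: Jan 1 Monday, common
1788: Jan 1 Tuesday, leap
1788 matches on both conditions.

1788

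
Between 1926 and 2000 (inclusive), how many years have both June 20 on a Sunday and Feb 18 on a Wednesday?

Check each year's weekday for June 20 and Feb 18:
  1926: Sun/Thu  1927: Mon/Fri  1928: Wed/Sat  1929: Thu/Mon  1930: Fri/Tue  1931: Sat/Wed  1932: Mon/Thu  1933: Tue/Sat  1934: Wed/Sun  1935: Thu/Mon  1936: Sat/Tue  1937: Sun/Thu  1938: Mon/Fri  1939: Tue/Sat  …(47 more)…  1987: Sat/Wed  1988: Mon/Thu  1989: Tue/Sat  1990: Wed/Sun  1991: Thu/Mon  1992: Sat/Tue  1993: Sun/Thu  1994: Mon/Fri  1995: Tue/Sat  1996: Thu/Sun  1997: Fri/Tue  1998: Sat/Wed  1999: Sun/Thu  2000: Tue/Fri
Both conditions hold in: 1948, 1976 — 2.

2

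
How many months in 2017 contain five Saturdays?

4

A month of length L has five Saturdays iff its first Saturday is on day ≤ L−28 (so day 1–3 in a 31-day month, 1–2 in a 30-day month, day 1 in a leap February).
Checking each month of 2017: Jan starts Sun (31d); Feb starts Wed (28d); Mar starts Wed (31d); Apr starts Sat (30d) ✓; May starts Mon (31d); Jun starts Thu (30d); Jul starts Sat (31d) ✓; Aug starts Tue (31d); Sep starts Fri (30d) ✓; Oct starts Sun (31d); Nov starts Wed (30d); Dec starts Fri (31d) ✓.
Five-Saturday months: April, July, September, December → 4.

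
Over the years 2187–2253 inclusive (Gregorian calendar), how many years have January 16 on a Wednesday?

10

Track January 16's weekday year by year (advancing +1, or +2 across a Feb 29):
  2187: Tue  2188: Wed (+1) ✓  2189: Fri (+2)  2190: Sat (+1)  2191: Sun (+1)
  2192: Mon (+1)  2193: Wed (+2) ✓  2194: Thu (+1)  2195: Fri (+1)  2196: Sat (+1)
  2197: Mon (+2)  2198: Tue (+1)  2199: Wed (+1) ✓  2200: Thu (+1)  … (39 more years) …
  2240: Thu (+1)  2241: Sat (+2)  2242: Sun (+1)  2243: Mon (+1)  2244: Tue (+1)
  2245: Thu (+2)  2246: Fri (+1)  2247: Sat (+1)  2248: Sun (+1)  2249: Tue (+2)
  2250: Wed (+1) ✓  2251: Thu (+1)  2252: Fri (+1)  2253: Sun (+2)
Wednesday years: 2188, 2193, 2199, 2205, 2211, 2222, 2228, 2233, 2239, 2250 — 10 in total.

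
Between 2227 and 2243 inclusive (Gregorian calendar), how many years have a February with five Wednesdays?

February has 28 days (29 in leap years); it has five Wednesdays when Wednesday falls among the first (month-length − 28) days — i.e. when February 1 is Wednesday in a leap year (never in a common year).
February 1 by year: 2227:Thu 2228:Fri 2229:Sun 2230:Mon 2231:Tue 2232:Wed✓ 2233:Fri 2234:Sat 2235:Sun 2236:Mon 2237:Wed 2238:Thu 2239:Fri 2240:Sat 2241:Mon 2242:Tue 2243:Wed
Years with five Wednesdays: 2232 → 1.

1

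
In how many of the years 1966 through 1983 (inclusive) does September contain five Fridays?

6

September has 30 days; it has five Fridays when Friday falls among the first (month-length − 28) days — i.e. when September 1 is one of Friday/Thursday.
September 1 by year: 1966:Thu✓ 1967:Fri✓ 1968:Sun 1969:Mon 1970:Tue 1971:Wed 1972:Fri✓ 1973:Sat 1974:Sun 1975:Mon 1976:Wed 1977:Thu✓ 1978:Fri✓ 1979:Sat 1980:Mon 1981:Tue 1982:Wed 1983:Thu✓
Years with five Fridays: 1966, 1967, 1972, 1977, 1978, 1983 → 6.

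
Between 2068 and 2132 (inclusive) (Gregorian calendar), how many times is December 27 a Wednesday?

Track December 27's weekday year by year (advancing +1, or +2 across a Feb 29):
  2068: Thu  2069: Fri (+1)  2070: Sat (+1)  2071: Sun (+1)  2072: Tue (+2)
  2073: Wed (+1) ✓  2074: Thu (+1)  2075: Fri (+1)  2076: Sun (+2)  2077: Mon (+1)
  2078: Tue (+1)  2079: Wed (+1) ✓  2080: Fri (+2)  2081: Sat (+1)  … (37 more years) …
  2119: Wed (+1) ✓  2120: Fri (+2)  2121: Sat (+1)  2122: Sun (+1)  2123: Mon (+1)
  2124: Wed (+2) ✓  2125: Thu (+1)  2126: Fri (+1)  2127: Sat (+1)  2128: Mon (+2)
  2129: Tue (+1)  2130: Wed (+1) ✓  2131: Thu (+1)  2132: Sat (+2)
Wednesday years: 2073, 2079, 2084, 2090, 2102, 2113, 2119, 2124, 2130 — 9 in total.

9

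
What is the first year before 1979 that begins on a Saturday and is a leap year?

1972

Jan 1 advances by 2 weekdays after a leap year and by 1 after a common year.
1979: Jan 1 is Monday.
1978: Sunday
1977: Saturday
1976: Thursday (leap)
1975: Wednesday
1974: Tuesday
1973: Monday
1972: Saturday (leap)
1972 begins on a Saturday and is a leap year.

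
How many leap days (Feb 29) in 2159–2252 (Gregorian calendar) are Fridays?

3

Leap years in 2159–2252: 23 of them.
Feb 29 weekday advances by 5 (mod 7) from one leap year to the next four years later (or differs when a century non-leap intervenes).
Leap-day weekdays: 2160:Fri✓ 2164:Wed 2168:Mon 2172:Sat 2176:Thu 2180:Tue 2184:Sun 2188:Fri✓ 2192:Wed 2196:Mon 2204:Wed 2208:Mon 2212:Sat 2216:Thu 2220:Tue 2224:Sun 2228:Fri✓ 2232:Wed 2236:Mon 2240:Sat 2244:Thu 2248:Tue 2252:Sun
Friday: 2160, 2188, 2228 → 3.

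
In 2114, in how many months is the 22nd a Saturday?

2

Check the 22nd of each month of 2114: Jan 22: Mon, Feb 22: Thu, Mar 22: Thu, Apr 22: Sun, May 22: Tue, Jun 22: Fri, Jul 22: Sun, Aug 22: Wed, Sep 22: Sat, Oct 22: Mon, Nov 22: Thu, Dec 22: Sat.
Saturday occurs in September, December — 2 months.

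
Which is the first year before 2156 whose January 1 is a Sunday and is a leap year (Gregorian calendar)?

2136

Jan 1 advances by 2 weekdays after a leap year and by 1 after a common year.
2156: Jan 1 is Thursday (leap).
2155: Wednesday
2154: Tuesday
2153: Monday
2152: Saturday (leap)
2151: Friday
2150: Thursday
2149: Wednesday
2148: Monday (leap)
2147: Sunday
2146: Saturday
2145: Friday
2144: Wednesday (leap)
2143: Tuesday
2142: Monday
2141: Sunday
2140: Friday (leap)
2139: Thursday
2138: Wednesday
2137: Tuesday
2136: Sunday (leap)
2136 begins on a Sunday and is a leap year.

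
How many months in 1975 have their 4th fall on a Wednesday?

Check the 4th of each month of 1975: Jan 4: Sat, Feb 4: Tue, Mar 4: Tue, Apr 4: Fri, May 4: Sun, Jun 4: Wed, Jul 4: Fri, Aug 4: Mon, Sep 4: Thu, Oct 4: Sat, Nov 4: Tue, Dec 4: Thu.
Wednesday occurs in June — 1 month.

1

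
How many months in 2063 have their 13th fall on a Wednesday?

Check the 13th of each month of 2063: Jan 13: Sat, Feb 13: Tue, Mar 13: Tue, Apr 13: Fri, May 13: Sun, Jun 13: Wed, Jul 13: Fri, Aug 13: Mon, Sep 13: Thu, Oct 13: Sat, Nov 13: Tue, Dec 13: Thu.
Wednesday occurs in June — 1 month.

1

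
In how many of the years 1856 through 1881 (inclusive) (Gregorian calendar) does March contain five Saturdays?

March has 31 days; it has five Saturdays when Saturday falls among the first (month-length − 28) days — i.e. when March 1 is one of Saturday/Friday/Thursday.
March 1 by year: 1856:Sat✓ 1857:Sun 1858:Mon 1859:Tue 1860:Thu✓ 1861:Fri✓ 1862:Sat✓ 1863:Sun 1864:Tue 1865:Wed 1866:Thu✓ 1867:Fri✓ 1868:Sun 1869:Mon 1870:Tue 1871:Wed 1872:Fri✓ 1873:Sat✓ 1874:Sun 1875:Mon 1876:Wed 1877:Thu✓ 1878:Fri✓ 1879:Sat✓ 1880:Mon 1881:Tue
Years with five Saturdays: 1856, 1860, 1861, 1862, 1866, 1867, 1872, 1873, 1877, 1878, 1879 → 11.

11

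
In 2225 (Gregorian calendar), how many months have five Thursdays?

A month of length L has five Thursdays iff its first Thursday is on day ≤ L−28 (so day 1–3 in a 31-day month, 1–2 in a 30-day month, day 1 in a leap February).
Checking each month of 2225: Jan starts Sat (31d); Feb starts Tue (28d); Mar starts Tue (31d) ✓; Apr starts Fri (30d); May starts Sun (31d); Jun starts Wed (30d) ✓; Jul starts Fri (31d); Aug starts Mon (31d); Sep starts Thu (30d) ✓; Oct starts Sat (31d); Nov starts Tue (30d); Dec starts Thu (31d) ✓.
Five-Thursday months: March, June, September, December → 4.

4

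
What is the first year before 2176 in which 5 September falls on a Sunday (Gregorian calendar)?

From one year to the next, a fixed date's weekday advances by 1, or by 2 when a Feb 29 lies between the two dates.
2176: September 5 is Thursday.
2175: Tuesday (−2)
2174: Monday (−1)
2173: Sunday (−1)
5 September falls on a Sunday in 2173.

2173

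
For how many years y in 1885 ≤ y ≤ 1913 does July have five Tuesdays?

July has 31 days; it has five Tuesdays when Tuesday falls among the first (month-length − 28) days — i.e. when July 1 is one of Tuesday/Monday/Sunday.
July 1 by year: 1885:Wed 1886:Thu 1887:Fri 1888:Sun✓ 1889:Mon✓ 1890:Tue✓ 1891:Wed 1892:Fri 1893:Sat 1894:Sun✓ 1895:Mon✓ 1896:Wed 1897:Thu 1898:Fri 1899:Sat 1900:Sun✓ 1901:Mon✓ 1902:Tue✓ 1903:Wed 1904:Fri 1905:Sat 1906:Sun✓ 1907:Mon✓ 1908:Wed 1909:Thu 1910:Fri 1911:Sat 1912:Mon✓ 1913:Tue✓
Years with five Tuesdays: 1888, 1889, 1890, 1894, 1895, 1900, 1901, 1902, 1906, 1907, 1912, 1913 → 12.

12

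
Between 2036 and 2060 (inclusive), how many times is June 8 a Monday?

4

Track June 8's weekday year by year (advancing +1, or +2 across a Feb 29):
  2036: Sun  2037: Mon (+1) ✓  2038: Tue (+1)  2039: Wed (+1)  2040: Fri (+2)
  2041: Sat (+1)  2042: Sun (+1)  2043: Mon (+1) ✓  2044: Wed (+2)  2045: Thu (+1)
  2046: Fri (+1)  2047: Sat (+1)  2048: Mon (+2) ✓  2049: Tue (+1)  2050: Wed (+1)
  2051: Thu (+1)  2052: Sat (+2)  2053: Sun (+1)  2054: Mon (+1) ✓  2055: Tue (+1)
  2056: Thu (+2)  2057: Fri (+1)  2058: Sat (+1)  2059: Sun (+1)  2060: Tue (+2)
Monday years: 2037, 2043, 2048, 2054 — 4 in total.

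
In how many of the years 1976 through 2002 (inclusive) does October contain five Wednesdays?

October has 31 days; it has five Wednesdays when Wednesday falls among the first (month-length − 28) days — i.e. when October 1 is one of Wednesday/Tuesday/Monday.
October 1 by year: 1976:Fri 1977:Sat 1978:Sun 1979:Mon✓ 1980:Wed✓ 1981:Thu 1982:Fri 1983:Sat 1984:Mon✓ 1985:Tue✓ 1986:Wed✓ 1987:Thu 1988:Sat 1989:Sun 1990:Mon✓ 1991:Tue✓ 1992:Thu 1993:Fri 1994:Sat 1995:Sun 1996:Tue✓ 1997:Wed✓ 1998:Thu 1999:Fri 2000:Sun 2001:Mon✓ 2002:Tue✓
Years with five Wednesdays: 1979, 1980, 1984, 1985, 1986, 1990, 1991, 1996, 1997, 2001, 2002 → 11.

11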